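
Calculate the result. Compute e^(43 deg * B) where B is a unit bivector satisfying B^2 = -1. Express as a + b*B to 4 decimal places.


For a unit bivector B with B^2 = -1, the exponential series gives
e^(theta*B) = cos(theta) + sin(theta)*B (the GA analogue of Euler's formula).
theta = 43 degrees = 0.750492 rad
cos(43 deg) = 0.7314
sin(43 deg) = 0.6820
exp(theta*B) = 0.7314 + 0.6820*B


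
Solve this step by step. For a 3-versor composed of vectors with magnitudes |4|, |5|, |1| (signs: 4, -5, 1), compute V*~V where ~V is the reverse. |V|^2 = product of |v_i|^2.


Each vector v_i has |v_i|^2 = s_i^2
Squared scales: 4^2 = 16, (-5)^2 = 25, 1^2 = 1
|V|^2 = 16 * 25 * 1
= 400


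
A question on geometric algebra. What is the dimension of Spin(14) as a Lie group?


Spin(n) double-covers SO(n); both have Lie algebra so(n) of dimension n(n-1)/2.
n = 14
n(n-1) = 14 * 13 = 182
dim Spin(14) = 182/2 = 91


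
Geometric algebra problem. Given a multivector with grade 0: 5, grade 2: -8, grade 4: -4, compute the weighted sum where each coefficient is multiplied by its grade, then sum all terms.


Grade-weighted sum = sum of grade_k * coefficient_k
0*5 = 0
2*(-8) = -16
4*(-4) = -16
Total = 0 + (-16) + (-16) = -32


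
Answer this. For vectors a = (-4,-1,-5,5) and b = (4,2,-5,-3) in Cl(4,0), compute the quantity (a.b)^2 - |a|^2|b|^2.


a . b = (-4)*4 + (-1)*2 + (-5)*(-5) + 5*(-3)
= -16 + (-2) + 25 + (-15) = -8
|a|^2 = (-4)^2 + (-1)^2 + (-5)^2 + 5^2 = 67
|b|^2 = 4^2 + 2^2 + (-5)^2 + (-3)^2 = 54
(a.b)^2 = (-8)^2 = 64
|a|^2 * |b|^2 = 67 * 54 = 3618
Result = 64 - 3618 = -3554


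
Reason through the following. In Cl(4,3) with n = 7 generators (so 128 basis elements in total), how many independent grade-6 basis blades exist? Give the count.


Number of grade-k basis blades in Cl(p,q) with n = p + q is C(n, k).
n = 4 + 3 = 7
C(7, 6) = 7! / (6! * 1!)
= 5040 / (720 * 1)
= 7


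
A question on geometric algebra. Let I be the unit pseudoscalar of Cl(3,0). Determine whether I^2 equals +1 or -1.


The pseudoscalar I = e1...e_n (product of all n generators) of Cl(p,q) satisfies I^2 = (-1)^(q + n(n-1)/2).
p = 3, q = 0, n = p + q = 3
n(n-1)/2 = 3 * 2 / 2 = 3
Exponent = q + n(n-1)/2 = 0 + 3 = 3
I^2 = (-1)^3 = -1


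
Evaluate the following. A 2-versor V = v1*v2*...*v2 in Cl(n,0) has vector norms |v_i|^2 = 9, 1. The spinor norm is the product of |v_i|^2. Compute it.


Spinor norm N(V) = |v1|^2 * |v2|^2 * ... * |v2|^2
= 9 * 1
Running product: 9, 9
N(V) = 9


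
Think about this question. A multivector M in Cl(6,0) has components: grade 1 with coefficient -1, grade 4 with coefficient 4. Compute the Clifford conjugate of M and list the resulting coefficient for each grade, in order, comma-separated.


Clifford conjugate sign for grade k: (-1)^(k(k+1)/2)
Grade 1: (-1)^(1*2/2) = (-1)^1 = -1, coeff -1 -> 1
Grade 4: (-1)^(4*5/2) = (-1)^10 = 1, coeff 4 -> 4
Conjugated coefficients: 1, 4


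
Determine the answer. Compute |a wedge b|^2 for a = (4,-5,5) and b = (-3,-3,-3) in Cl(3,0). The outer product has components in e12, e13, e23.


a wedge b = (a1*b2 - a2*b1)*e12 + (a1*b3 - a3*b1)*e13 + (a2*b3 - a3*b2)*e23
e12 coeff: 4*(-3) - (-5)*(-3) = -12 - 15 = -27
e13 coeff: 4*(-3) - 5*(-3) = -12 - (-15) = 3
e23 coeff: (-5)*(-3) - 5*(-3) = 15 - (-15) = 30
|a wedge b|^2 = (-27)^2 + 3^2 + 30^2
= 729 + 9 + 900
= 1638


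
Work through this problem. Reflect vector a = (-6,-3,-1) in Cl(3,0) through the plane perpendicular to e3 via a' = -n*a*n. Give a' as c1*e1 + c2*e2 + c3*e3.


Reflection formula: a' = -n*a*n, with n = e3 (unit vector, n^2 = 1).
For reflection through hyperplane perp to e3:
The component along e3 flips sign, others stay.
a = (-6, -3, -1)
a' = (-6, -3, 1)
a' = -6*e1 - 3*e2 + 1*e3


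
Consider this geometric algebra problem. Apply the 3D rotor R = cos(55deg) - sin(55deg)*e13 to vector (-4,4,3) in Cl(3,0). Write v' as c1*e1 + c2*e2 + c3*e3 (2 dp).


Rotor R = cos(55deg) - sin(55deg)*e13
Rotation angle theta = 2 * 55 = 110 degrees in the e13 plane (e1 -> e3).
The component perpendicular to the plane (e2) is invariant: v'_2 = v2 = 4.00
cos(110deg) = -0.3420, sin(110deg) = 0.9397
v'_1 = v1*cos(theta) - v3*sin(theta) = -4*(-0.3420) - 3*0.9397 = -1.45
v'_3 = v1*sin(theta) + v3*cos(theta) = -4*0.9397 + 3*(-0.3420) = -4.78
v' = -1.45*e1 + 4.00*e2 - 4.78*e3


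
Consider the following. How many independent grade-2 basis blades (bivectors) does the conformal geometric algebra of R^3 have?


The conformal model of R^3 uses Cl(4,1) with m = 3 + 2 = 5 generators.
Number of grade-2 blades = C(m, 2) = C(5, 2)
= 5*4/2 = 10


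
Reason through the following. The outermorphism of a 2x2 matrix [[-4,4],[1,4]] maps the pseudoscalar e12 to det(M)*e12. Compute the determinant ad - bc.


The outermorphism of a linear map f sends e1^e2 to f(e1)^f(e2).
f(e1) = -4*e1 + 1*e2
f(e2) = 4*e1 + 4*e2
f(e1) ^ f(e2) = (-4*e1 + 1*e2) ^ (4*e1 + 4*e2)
= (-4)*4*e12 + 1*4*e21
= (-16 - 4)*e12
= -20*e12
Coefficient = -20


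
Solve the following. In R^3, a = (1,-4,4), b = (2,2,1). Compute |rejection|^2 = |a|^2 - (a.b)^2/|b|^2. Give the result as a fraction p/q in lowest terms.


|a|^2 = 1^2 + (-4)^2 + 4^2 = 33
|b|^2 = 2^2 + 2^2 + 1^2 = 9
a . b = 1*2 + (-4)*2 + 4*1 = -2
(a.b)^2 = (-2)^2 = 4
|rej|^2 = 33 - 4/9
= (297 - 4)/9
= 293/9
In lowest terms: 293/9


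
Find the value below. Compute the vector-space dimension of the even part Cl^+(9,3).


Even subalgebra dimension = 2^(n-1)
n = 9 + 3 = 12
2^(12 - 1) = 2^11 = 2048
Verification: sum of C(12,k) for even k = 1 + 66 + 495 + 924 + 495 + 66 + 1 = 2048
Result = 2048


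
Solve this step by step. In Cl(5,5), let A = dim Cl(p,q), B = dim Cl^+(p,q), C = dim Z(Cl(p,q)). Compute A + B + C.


n = 5 + 5 = 10
Total dim = 2^10 = 1024
Even subalgebra dim = 2^9 = 512
n is even, so center dim = 1
Sum = 1024 + 512 + 1 = 1537


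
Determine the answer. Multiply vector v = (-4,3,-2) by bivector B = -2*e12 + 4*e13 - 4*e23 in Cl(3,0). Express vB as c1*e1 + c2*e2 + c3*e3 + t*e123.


vB has grade-1 (vector) and grade-3 (trivector) parts: vB = (v _| B) + (v ^ B).
Vector part <vB>_1:
  e1: -v2*b12 - v3*b13 = -(3)*(-2) - (-2)*(4) = 14
  e2: v1*b12 - v3*b23 = (-4)*(-2) - (-2)*(-4) = 0
  e3: v1*b13 + v2*b23 = (-4)*(4) + (3)*(-4) = -28
Trivector part <vB>_3:
  e123: v1*b23 - v2*b13 + v3*b12 = (-4)*(-4) - (3)*(4) + (-2)*(-2) = 8
vB = 14*e1 + 0*e2 - 28*e3 + 8*e123


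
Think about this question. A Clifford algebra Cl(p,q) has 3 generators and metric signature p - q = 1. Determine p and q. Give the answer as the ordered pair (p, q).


We need p + q = 3 and p - q = 1.
Adding: 2p = 3 + 1 = 4, so p = 2.
Then q = 3 - 2 = 1.
(p, q) = (2, 1)


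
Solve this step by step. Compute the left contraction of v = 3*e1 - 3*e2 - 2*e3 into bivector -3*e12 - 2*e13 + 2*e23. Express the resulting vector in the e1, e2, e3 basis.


Left contraction v _| B = <vB>_1 (grade-1 part of the geometric product vB).
Using e1_|e12 = e2, e2_|e12 = -e1, e1_|e13 = e3, e3_|e13 = -e1, e2_|e23 = e3, e3_|e23 = -e2:
e1 coeff: -v2*b12 - v3*b13 = -(-3)*(-3) - (-2)*(-2) = -13
e2 coeff: v1*b12 - v3*b23 = (3)*(-3) - (-2)*(2) = -5
e3 coeff: v1*b13 + v2*b23 = (3)*(-2) + (-3)*(2) = -12
v _| B = -13*e1 - 5*e2 - 12*e3


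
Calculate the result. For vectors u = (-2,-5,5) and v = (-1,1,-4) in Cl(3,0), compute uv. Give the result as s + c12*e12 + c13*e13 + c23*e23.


In Cl(3,0): e_i^2 = 1, e_ie_j = -e_je_i for i != j.
Scalar part = u . v = (-2)*(-1) + (-5)*1 + 5*(-4)
= 2 + (-5) + (-20) = -23
e12 coeff = (-2)*1 - (-5)*(-1) = -2 - 5 = -7
e13 coeff = (-2)*(-4) - 5*(-1) = 8 - (-5) = 13
e23 coeff = (-5)*(-4) - 5*1 = 20 - 5 = 15
uv = -23 - 7*e12 + 13*e13 + 15*e23


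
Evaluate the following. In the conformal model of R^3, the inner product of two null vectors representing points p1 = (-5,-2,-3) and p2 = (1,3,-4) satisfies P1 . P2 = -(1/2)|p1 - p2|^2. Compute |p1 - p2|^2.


p1 - p2 = (-6, -5, 1)
|p1 - p2|^2 = (-6)^2 + (-5)^2 + 1^2
= 36 + 25 + 1
= 62


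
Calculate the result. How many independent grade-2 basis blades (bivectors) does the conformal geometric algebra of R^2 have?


The conformal model of R^2 uses Cl(3,1) with m = 2 + 2 = 4 generators.
Number of grade-2 blades = C(m, 2) = C(4, 2)
= 4*3/2 = 6


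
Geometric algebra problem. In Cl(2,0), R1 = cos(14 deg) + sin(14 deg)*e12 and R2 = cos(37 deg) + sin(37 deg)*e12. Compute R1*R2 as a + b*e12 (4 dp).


Same-plane rotors commute and their half-angles add:
R1*R2 = cos(a1 + a2) + sin(a1 + a2)*e12.
a1 + a2 = 14 + 37 = 51 deg
cos(51 deg) = 0.6293
sin(51 deg) = 0.7771
R1*R2 = 0.6293 + 0.7771*e12


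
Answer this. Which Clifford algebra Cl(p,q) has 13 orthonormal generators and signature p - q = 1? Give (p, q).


We need p + q = 13 and p - q = 1.
Adding: 2p = 13 + 1 = 14, so p = 7.
Then q = 13 - 7 = 6.
(p, q) = (7, 6)


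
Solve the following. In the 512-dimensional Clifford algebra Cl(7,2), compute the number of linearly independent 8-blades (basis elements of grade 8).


Number of grade-k basis blades in Cl(p,q) with n = p + q is C(n, k).
n = 7 + 2 = 9
C(9, 8) = 9! / (8! * 1!)
= 362880 / (40320 * 1)
= 9


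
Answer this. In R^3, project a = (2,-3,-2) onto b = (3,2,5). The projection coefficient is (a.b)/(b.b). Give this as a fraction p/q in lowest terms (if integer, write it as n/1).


Projection coefficient = (a . b) / (b . b)
a . b = 2*3 + (-3)*2 + (-2)*5
= 6 + (-6) + (-10) = -10
b . b = 3^2 + 2^2 + 5^2
= 9 + 4 + 25 = 38
Coefficient = -10/38
In lowest terms: -5/19


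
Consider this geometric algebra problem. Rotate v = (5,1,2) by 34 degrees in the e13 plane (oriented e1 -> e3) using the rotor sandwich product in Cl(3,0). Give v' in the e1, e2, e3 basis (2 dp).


Rotor R = cos(17deg) - sin(17deg)*e13
Rotation angle theta = 2 * 17 = 34 degrees in the e13 plane (e1 -> e3).
The component perpendicular to the plane (e2) is invariant: v'_2 = v2 = 1.00
cos(34deg) = 0.8290, sin(34deg) = 0.5592
v'_1 = v1*cos(theta) - v3*sin(theta) = 5*0.8290 - 2*0.5592 = 3.03
v'_3 = v1*sin(theta) + v3*cos(theta) = 5*0.5592 + 2*0.8290 = 4.45
v' = 3.03*e1 + 1.00*e2 + 4.45*e3


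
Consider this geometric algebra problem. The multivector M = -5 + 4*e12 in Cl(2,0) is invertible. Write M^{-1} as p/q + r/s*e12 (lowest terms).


M = -5 + 4*e12, where e12^2 = -1.
Since M commutes with its reverse ~M = a - b*e12, M * ~M = a^2 - b^2*e12^2 = a^2 + b^2.
So M^{-1} = ~M / (a^2 + b^2) = (a - b*e12)/(a^2 + b^2).
a^2 + b^2 = 25 + 16 = 41
Scalar part = -5/41 = -5/41
Bivector coeff = -4/41 = -4/41
M^{-1} = -5/41 - 4/41*e12


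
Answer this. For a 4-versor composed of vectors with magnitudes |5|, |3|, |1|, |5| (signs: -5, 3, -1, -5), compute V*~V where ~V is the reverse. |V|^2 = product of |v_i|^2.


Each vector v_i has |v_i|^2 = s_i^2
Squared scales: (-5)^2 = 25, 3^2 = 9, (-1)^2 = 1, (-5)^2 = 25
|V|^2 = 25 * 9 * 1 * 25
= 5625


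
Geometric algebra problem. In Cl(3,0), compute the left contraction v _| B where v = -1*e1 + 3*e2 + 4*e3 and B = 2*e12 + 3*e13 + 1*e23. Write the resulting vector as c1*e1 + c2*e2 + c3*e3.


Left contraction v _| B = <vB>_1 (grade-1 part of the geometric product vB).
Using e1_|e12 = e2, e2_|e12 = -e1, e1_|e13 = e3, e3_|e13 = -e1, e2_|e23 = e3, e3_|e23 = -e2:
e1 coeff: -v2*b12 - v3*b13 = -(3)*(2) - (4)*(3) = -18
e2 coeff: v1*b12 - v3*b23 = (-1)*(2) - (4)*(1) = -6
e3 coeff: v1*b13 + v2*b23 = (-1)*(3) + (3)*(1) = 0
v _| B = -18*e1 - 6*e2 + 0*e3


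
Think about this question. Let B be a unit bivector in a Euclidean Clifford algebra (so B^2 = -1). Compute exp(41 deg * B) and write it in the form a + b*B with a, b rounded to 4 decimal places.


For a unit bivector B with B^2 = -1, the exponential series gives
e^(theta*B) = cos(theta) + sin(theta)*B (the GA analogue of Euler's formula).
theta = 41 degrees = 0.715585 rad
cos(41 deg) = 0.7547
sin(41 deg) = 0.6561
exp(theta*B) = 0.7547 + 0.6561*B


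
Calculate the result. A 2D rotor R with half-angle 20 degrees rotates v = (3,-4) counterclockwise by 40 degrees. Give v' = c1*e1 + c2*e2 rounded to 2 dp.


Rotor R = cos(20deg) - sin(20deg)*e12
Rotation angle theta = 2 * 20 = 40 degrees
v' = R*v*~R rotates v by theta.
cos(40deg) = 0.7660, sin(40deg) = 0.6428
v'_1 = 3*cos(40deg) - (-4)*sin(40deg)
= 3*0.7660 - (-4)*0.6428
= 4.87
v'_2 = 3*sin(40deg) + (-4)*cos(40deg)
= 3*0.6428 + (-4)*0.7660
= -1.14
v' = 4.87*e1 - 1.14*e2


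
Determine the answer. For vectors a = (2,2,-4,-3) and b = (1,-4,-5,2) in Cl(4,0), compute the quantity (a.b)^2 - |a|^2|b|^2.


a . b = 2*1 + 2*(-4) + (-4)*(-5) + (-3)*2
= 2 + (-8) + 20 + (-6) = 8
|a|^2 = 2^2 + 2^2 + (-4)^2 + (-3)^2 = 33
|b|^2 = 1^2 + (-4)^2 + (-5)^2 + 2^2 = 46
(a.b)^2 = 8^2 = 64
|a|^2 * |b|^2 = 33 * 46 = 1518
Result = 64 - 1518 = -1454


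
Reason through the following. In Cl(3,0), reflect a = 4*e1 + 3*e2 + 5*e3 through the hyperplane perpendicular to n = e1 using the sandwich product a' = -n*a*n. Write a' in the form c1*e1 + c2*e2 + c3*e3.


Reflection formula: a' = -n*a*n, with n = e1 (unit vector, n^2 = 1).
For reflection through hyperplane perp to e1:
The component along e1 flips sign, others stay.
a = (4, 3, 5)
a' = (-4, 3, 5)
a' = -4*e1 + 3*e2 + 5*e3


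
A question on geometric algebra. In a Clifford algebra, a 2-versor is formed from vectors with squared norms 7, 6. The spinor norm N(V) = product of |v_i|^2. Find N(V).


Spinor norm N(V) = |v1|^2 * |v2|^2 * ... * |v2|^2
= 7 * 6
Running product: 7, 42
N(V) = 42


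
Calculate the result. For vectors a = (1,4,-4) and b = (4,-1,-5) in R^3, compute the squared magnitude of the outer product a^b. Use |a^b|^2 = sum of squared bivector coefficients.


a wedge b = (a1*b2 - a2*b1)*e12 + (a1*b3 - a3*b1)*e13 + (a2*b3 - a3*b2)*e23
e12 coeff: 1*(-1) - 4*4 = -1 - 16 = -17
e13 coeff: 1*(-5) - (-4)*4 = -5 - (-16) = 11
e23 coeff: 4*(-5) - (-4)*(-1) = -20 - 4 = -24
|a wedge b|^2 = (-17)^2 + 11^2 + (-24)^2
= 289 + 121 + 576
= 986


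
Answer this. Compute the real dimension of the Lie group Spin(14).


Spin(n) double-covers SO(n); both have Lie algebra so(n) of dimension n(n-1)/2.
n = 14
n(n-1) = 14 * 13 = 182
dim Spin(14) = 182/2 = 91


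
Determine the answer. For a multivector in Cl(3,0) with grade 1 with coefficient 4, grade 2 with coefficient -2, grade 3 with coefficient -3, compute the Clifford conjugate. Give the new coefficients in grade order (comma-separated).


Clifford conjugate sign for grade k: (-1)^(k(k+1)/2)
Grade 1: (-1)^(1*2/2) = (-1)^1 = -1, coeff 4 -> -4
Grade 2: (-1)^(2*3/2) = (-1)^3 = -1, coeff -2 -> 2
Grade 3: (-1)^(3*4/2) = (-1)^6 = 1, coeff -3 -> -3
Conjugated coefficients: -4, 2, -3


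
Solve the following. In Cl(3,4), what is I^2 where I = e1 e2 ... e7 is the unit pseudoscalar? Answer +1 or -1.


The pseudoscalar I = e1...e_n (product of all n generators) of Cl(p,q) satisfies I^2 = (-1)^(q + n(n-1)/2).
p = 3, q = 4, n = p + q = 7
n(n-1)/2 = 7 * 6 / 2 = 21
Exponent = q + n(n-1)/2 = 4 + 21 = 25
I^2 = (-1)^25 = -1


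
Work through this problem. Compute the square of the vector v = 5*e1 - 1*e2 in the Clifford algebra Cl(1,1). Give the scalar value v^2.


v^2 = sum of c_i^2 * e_i^2
Positive signature terms (e_i^2 = +1): 5^2 = 25
Negative signature terms (e_j^2 = -1): (-1)^2 = 1
v^2 = 25 - 1 = 24


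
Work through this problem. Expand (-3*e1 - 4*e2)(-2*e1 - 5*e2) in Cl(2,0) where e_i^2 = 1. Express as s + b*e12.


Expand: (-3*e1 - 4*e2)(-2*e1 - 5*e2)
= (-3)*(-2)*e1e1 + (-3)*(-5)*e1e2 + (-4)*(-2)*e2e1 + (-4)*(-5)*e2e2
Using e1^2 = e2^2 = 1, e2e1 = -e1e2:
Scalar part s = (-3)*(-2) + (-4)*(-5) = 6 + 20 = 26
Bivector part b = (-3)*(-5) - (-4)*(-2) = 15 - 8 = 7
uv = 26 + 7*e12


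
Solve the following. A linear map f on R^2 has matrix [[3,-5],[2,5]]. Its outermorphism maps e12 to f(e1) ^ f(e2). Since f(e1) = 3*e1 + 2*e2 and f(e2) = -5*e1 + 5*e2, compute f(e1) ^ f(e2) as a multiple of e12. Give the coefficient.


The outermorphism of a linear map f sends e1^e2 to f(e1)^f(e2).
f(e1) = 3*e1 + 2*e2
f(e2) = -5*e1 + 5*e2
f(e1) ^ f(e2) = (3*e1 + 2*e2) ^ (-5*e1 + 5*e2)
= 3*5*e12 + 2*(-5)*e21
= (15 - (-10))*e12
= 25*e12
Coefficient = 25


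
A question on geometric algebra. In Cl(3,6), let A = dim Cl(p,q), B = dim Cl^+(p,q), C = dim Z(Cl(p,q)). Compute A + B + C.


n = 3 + 6 = 9
Total dim = 2^9 = 512
Even subalgebra dim = 2^8 = 256
n is odd, so center dim = 2
Sum = 512 + 256 + 2 = 770


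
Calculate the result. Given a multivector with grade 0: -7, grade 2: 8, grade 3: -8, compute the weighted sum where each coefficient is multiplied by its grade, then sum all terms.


Grade-weighted sum = sum of grade_k * coefficient_k
0*(-7) = 0
2*8 = 16
3*(-8) = -24
Total = 0 + 16 + (-24) = -8


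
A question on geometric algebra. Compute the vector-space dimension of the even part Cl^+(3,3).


Even subalgebra dimension = 2^(n-1)
n = 3 + 3 = 6
2^(6 - 1) = 2^5 = 32
Verification: sum of C(6,k) for even k = 1 + 15 + 15 + 1 = 32
Result = 32


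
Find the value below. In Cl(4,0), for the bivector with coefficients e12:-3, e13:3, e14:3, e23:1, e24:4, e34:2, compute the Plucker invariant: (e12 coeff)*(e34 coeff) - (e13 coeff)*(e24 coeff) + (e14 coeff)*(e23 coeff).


Plucker relation: af - be + cd
a*f = (-3)*2 = -6
b*e = 3*4 = 12
c*d = 3*1 = 3
af - be + cd = -6 - 12 + 3
= -15


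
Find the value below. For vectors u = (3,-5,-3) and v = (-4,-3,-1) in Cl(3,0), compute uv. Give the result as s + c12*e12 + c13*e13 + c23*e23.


In Cl(3,0): e_i^2 = 1, e_ie_j = -e_je_i for i != j.
Scalar part = u . v = 3*(-4) + (-5)*(-3) + (-3)*(-1)
= -12 + 15 + 3 = 6
e12 coeff = 3*(-3) - (-5)*(-4) = -9 - 20 = -29
e13 coeff = 3*(-1) - (-3)*(-4) = -3 - 12 = -15
e23 coeff = (-5)*(-1) - (-3)*(-3) = 5 - 9 = -4
uv = 6 - 29*e12 - 15*e13 - 4*e23


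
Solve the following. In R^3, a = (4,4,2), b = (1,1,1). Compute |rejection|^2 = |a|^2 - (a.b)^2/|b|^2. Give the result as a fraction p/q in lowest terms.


|a|^2 = 4^2 + 4^2 + 2^2 = 36
|b|^2 = 1^2 + 1^2 + 1^2 = 3
a . b = 4*1 + 4*1 + 2*1 = 10
(a.b)^2 = 10^2 = 100
|rej|^2 = 36 - 100/3
= (108 - 100)/3
= 8/3
In lowest terms: 8/3


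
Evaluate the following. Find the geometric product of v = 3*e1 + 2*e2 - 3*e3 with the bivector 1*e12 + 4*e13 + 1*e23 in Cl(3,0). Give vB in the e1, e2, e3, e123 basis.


vB has grade-1 (vector) and grade-3 (trivector) parts: vB = (v _| B) + (v ^ B).
Vector part <vB>_1:
  e1: -v2*b12 - v3*b13 = -(2)*(1) - (-3)*(4) = 10
  e2: v1*b12 - v3*b23 = (3)*(1) - (-3)*(1) = 6
  e3: v1*b13 + v2*b23 = (3)*(4) + (2)*(1) = 14
Trivector part <vB>_3:
  e123: v1*b23 - v2*b13 + v3*b12 = (3)*(1) - (2)*(4) + (-3)*(1) = -8
vB = 10*e1 + 6*e2 + 14*e3 - 8*e123


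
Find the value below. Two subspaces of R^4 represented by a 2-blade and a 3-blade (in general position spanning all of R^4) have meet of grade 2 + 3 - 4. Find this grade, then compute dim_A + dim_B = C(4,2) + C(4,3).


Meet grade = grade(A) + grade(B) - n
= 2 + 3 - 4 = 1
C(4,2) = 6
C(4,3) = 4
dim_A + dim_B = 6 + 4 = 10


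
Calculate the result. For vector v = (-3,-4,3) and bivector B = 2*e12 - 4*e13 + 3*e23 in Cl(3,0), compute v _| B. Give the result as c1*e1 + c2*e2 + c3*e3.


Left contraction v _| B = <vB>_1 (grade-1 part of the geometric product vB).
Using e1_|e12 = e2, e2_|e12 = -e1, e1_|e13 = e3, e3_|e13 = -e1, e2_|e23 = e3, e3_|e23 = -e2:
e1 coeff: -v2*b12 - v3*b13 = -(-4)*(2) - (3)*(-4) = 20
e2 coeff: v1*b12 - v3*b23 = (-3)*(2) - (3)*(3) = -15
e3 coeff: v1*b13 + v2*b23 = (-3)*(-4) + (-4)*(3) = 0
v _| B = 20*e1 - 15*e2 + 0*e3


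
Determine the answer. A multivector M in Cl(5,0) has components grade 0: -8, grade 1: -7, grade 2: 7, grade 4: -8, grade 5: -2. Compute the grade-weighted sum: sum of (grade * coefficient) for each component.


Grade-weighted sum = sum of grade_k * coefficient_k
0*(-8) = 0
1*(-7) = -7
2*7 = 14
4*(-8) = -32
5*(-2) = -10
Total = 0 + (-7) + 14 + (-32) + (-10) = -35


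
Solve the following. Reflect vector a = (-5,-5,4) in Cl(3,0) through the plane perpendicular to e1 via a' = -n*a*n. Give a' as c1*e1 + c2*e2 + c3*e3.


Reflection formula: a' = -n*a*n, with n = e1 (unit vector, n^2 = 1).
For reflection through hyperplane perp to e1:
The component along e1 flips sign, others stay.
a = (-5, -5, 4)
a' = (5, -5, 4)
a' = 5*e1 - 5*e2 + 4*e3


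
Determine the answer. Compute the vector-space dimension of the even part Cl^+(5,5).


Even subalgebra dimension = 2^(n-1)
n = 5 + 5 = 10
2^(10 - 1) = 2^9 = 512
Verification: sum of C(10,k) for even k = 1 + 45 + 210 + 210 + 45 + 1 = 512
Result = 512


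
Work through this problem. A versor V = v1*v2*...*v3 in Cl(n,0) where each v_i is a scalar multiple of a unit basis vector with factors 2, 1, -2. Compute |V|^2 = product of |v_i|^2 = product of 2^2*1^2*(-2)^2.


Each vector v_i has |v_i|^2 = s_i^2
Squared scales: 2^2 = 4, 1^2 = 1, (-2)^2 = 4
|V|^2 = 4 * 1 * 4
= 16


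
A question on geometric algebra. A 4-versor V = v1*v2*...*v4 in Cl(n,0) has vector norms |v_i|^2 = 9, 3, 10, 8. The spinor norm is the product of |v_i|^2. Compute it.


Spinor norm N(V) = |v1|^2 * |v2|^2 * ... * |v4|^2
= 9 * 3 * 10 * 8
Running product: 9, 27, 270, 2160
N(V) = 2160


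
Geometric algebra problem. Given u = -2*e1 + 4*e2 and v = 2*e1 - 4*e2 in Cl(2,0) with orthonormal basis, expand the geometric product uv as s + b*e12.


Expand: (-2*e1 + 4*e2)(2*e1 - 4*e2)
= (-2)*2*e1e1 + (-2)*(-4)*e1e2 + 4*2*e2e1 + 4*(-4)*e2e2
Using e1^2 = e2^2 = 1, e2e1 = -e1e2:
Scalar part s = (-2)*2 + 4*(-4) = -4 + (-16) = -20
Bivector part b = (-2)*(-4) - 4*2 = 8 - 8 = 0
uv = -20 + 0*e12


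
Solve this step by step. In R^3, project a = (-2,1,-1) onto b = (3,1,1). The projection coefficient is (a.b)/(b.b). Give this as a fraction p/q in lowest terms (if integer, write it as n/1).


Projection coefficient = (a . b) / (b . b)
a . b = (-2)*3 + 1*1 + (-1)*1
= -6 + 1 + (-1) = -6
b . b = 3^2 + 1^2 + 1^2
= 9 + 1 + 1 = 11
Coefficient = -6/11
In lowest terms: -6/11


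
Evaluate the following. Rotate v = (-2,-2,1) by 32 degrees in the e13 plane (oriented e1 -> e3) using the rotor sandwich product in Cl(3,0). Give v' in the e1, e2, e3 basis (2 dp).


Rotor R = cos(16deg) - sin(16deg)*e13
Rotation angle theta = 2 * 16 = 32 degrees in the e13 plane (e1 -> e3).
The component perpendicular to the plane (e2) is invariant: v'_2 = v2 = -2.00
cos(32deg) = 0.8480, sin(32deg) = 0.5299
v'_1 = v1*cos(theta) - v3*sin(theta) = -2*0.8480 - 1*0.5299 = -2.23
v'_3 = v1*sin(theta) + v3*cos(theta) = -2*0.5299 + 1*0.8480 = -0.21
v' = -2.23*e1 - 2.00*e2 - 0.21*e3


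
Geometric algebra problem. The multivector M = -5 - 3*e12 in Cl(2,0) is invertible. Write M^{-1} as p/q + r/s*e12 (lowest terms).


M = -5 - 3*e12, where e12^2 = -1.
Since M commutes with its reverse ~M = a - b*e12, M * ~M = a^2 - b^2*e12^2 = a^2 + b^2.
So M^{-1} = ~M / (a^2 + b^2) = (a - b*e12)/(a^2 + b^2).
a^2 + b^2 = 25 + 9 = 34
Scalar part = -5/34 = -5/34
Bivector coeff = 3/34 = 3/34
M^{-1} = -5/34 + 3/34*e12


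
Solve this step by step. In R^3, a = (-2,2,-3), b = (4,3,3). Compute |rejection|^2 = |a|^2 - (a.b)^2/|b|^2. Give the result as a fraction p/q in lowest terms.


|a|^2 = (-2)^2 + 2^2 + (-3)^2 = 17
|b|^2 = 4^2 + 3^2 + 3^2 = 34
a . b = (-2)*4 + 2*3 + (-3)*3 = -11
(a.b)^2 = (-11)^2 = 121
|rej|^2 = 17 - 121/34
= (578 - 121)/34
= 457/34
In lowest terms: 457/34


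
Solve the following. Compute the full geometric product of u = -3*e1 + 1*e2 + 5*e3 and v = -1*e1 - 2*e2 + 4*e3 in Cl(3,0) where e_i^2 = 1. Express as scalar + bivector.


In Cl(3,0): e_i^2 = 1, e_ie_j = -e_je_i for i != j.
Scalar part = u . v = (-3)*(-1) + 1*(-2) + 5*4
= 3 + (-2) + 20 = 21
e12 coeff = (-3)*(-2) - 1*(-1) = 6 - (-1) = 7
e13 coeff = (-3)*4 - 5*(-1) = -12 - (-5) = -7
e23 coeff = 1*4 - 5*(-2) = 4 - (-10) = 14
uv = 21 + 7*e12 - 7*e13 + 14*e23


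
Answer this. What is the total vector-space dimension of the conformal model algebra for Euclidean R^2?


The conformal model of R^2 uses Cl(3,1): the 2 Euclidean generators plus two extra orthogonal generators e+ (e+^2 = +1) and e- (e-^2 = -1), from which the null vectors e0, einf are built.
Number of generators m = 2 + 2 = 4.
dim Cl(p,q) = 2^m = 2^4 = 16


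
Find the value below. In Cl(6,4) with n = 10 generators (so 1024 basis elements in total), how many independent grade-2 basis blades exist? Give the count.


Number of grade-k basis blades in Cl(p,q) with n = p + q is C(n, k).
n = 6 + 4 = 10
C(10, 2) = 10! / (2! * 8!)
= 3628800 / (2 * 40320)
= 45


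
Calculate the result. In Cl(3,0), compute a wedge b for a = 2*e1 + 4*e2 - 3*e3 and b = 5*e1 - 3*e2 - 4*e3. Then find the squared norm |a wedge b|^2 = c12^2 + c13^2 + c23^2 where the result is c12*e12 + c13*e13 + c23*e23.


a wedge b = (a1*b2 - a2*b1)*e12 + (a1*b3 - a3*b1)*e13 + (a2*b3 - a3*b2)*e23
e12 coeff: 2*(-3) - 4*5 = -6 - 20 = -26
e13 coeff: 2*(-4) - (-3)*5 = -8 - (-15) = 7
e23 coeff: 4*(-4) - (-3)*(-3) = -16 - 9 = -25
|a wedge b|^2 = (-26)^2 + 7^2 + (-25)^2
= 676 + 49 + 625
= 1350


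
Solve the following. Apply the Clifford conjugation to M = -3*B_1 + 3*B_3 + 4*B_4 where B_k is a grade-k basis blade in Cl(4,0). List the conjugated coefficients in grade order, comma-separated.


Clifford conjugate sign for grade k: (-1)^(k(k+1)/2)
Grade 1: (-1)^(1*2/2) = (-1)^1 = -1, coeff -3 -> 3
Grade 3: (-1)^(3*4/2) = (-1)^6 = 1, coeff 3 -> 3
Grade 4: (-1)^(4*5/2) = (-1)^10 = 1, coeff 4 -> 4
Conjugated coefficients: 3, 3, 4


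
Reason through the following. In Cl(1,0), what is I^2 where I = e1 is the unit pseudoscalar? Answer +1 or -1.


The pseudoscalar I = e1...e_n (product of all n generators) of Cl(p,q) satisfies I^2 = (-1)^(q + n(n-1)/2).
p = 1, q = 0, n = p + q = 1
n(n-1)/2 = 1 * 0 / 2 = 0
Exponent = q + n(n-1)/2 = 0 + 0 = 0
I^2 = (-1)^0 = +1


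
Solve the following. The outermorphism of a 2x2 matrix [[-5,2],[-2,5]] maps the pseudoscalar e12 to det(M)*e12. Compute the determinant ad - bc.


The outermorphism of a linear map f sends e1^e2 to f(e1)^f(e2).
f(e1) = -5*e1 - 2*e2
f(e2) = 2*e1 + 5*e2
f(e1) ^ f(e2) = (-5*e1 - 2*e2) ^ (2*e1 + 5*e2)
= (-5)*5*e12 + (-2)*2*e21
= (-25 - (-4))*e12
= -21*e12
Coefficient = -21


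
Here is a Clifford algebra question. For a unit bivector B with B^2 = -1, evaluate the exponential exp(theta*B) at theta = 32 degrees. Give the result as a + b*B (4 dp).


For a unit bivector B with B^2 = -1, the exponential series gives
e^(theta*B) = cos(theta) + sin(theta)*B (the GA analogue of Euler's formula).
theta = 32 degrees = 0.558505 rad
cos(32 deg) = 0.8480
sin(32 deg) = 0.5299
exp(theta*B) = 0.8480 + 0.5299*B


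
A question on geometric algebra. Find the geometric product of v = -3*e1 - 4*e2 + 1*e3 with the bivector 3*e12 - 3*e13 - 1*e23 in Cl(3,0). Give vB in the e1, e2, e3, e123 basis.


vB has grade-1 (vector) and grade-3 (trivector) parts: vB = (v _| B) + (v ^ B).
Vector part <vB>_1:
  e1: -v2*b12 - v3*b13 = -(-4)*(3) - (1)*(-3) = 15
  e2: v1*b12 - v3*b23 = (-3)*(3) - (1)*(-1) = -8
  e3: v1*b13 + v2*b23 = (-3)*(-3) + (-4)*(-1) = 13
Trivector part <vB>_3:
  e123: v1*b23 - v2*b13 + v3*b12 = (-3)*(-1) - (-4)*(-3) + (1)*(3) = -6
vB = 15*e1 - 8*e2 + 13*e3 - 6*e123


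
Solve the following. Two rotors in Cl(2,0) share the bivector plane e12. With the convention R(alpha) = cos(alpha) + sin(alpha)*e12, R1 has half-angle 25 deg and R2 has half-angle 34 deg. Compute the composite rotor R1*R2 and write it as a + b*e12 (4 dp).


Same-plane rotors commute and their half-angles add:
R1*R2 = cos(a1 + a2) + sin(a1 + a2)*e12.
a1 + a2 = 25 + 34 = 59 deg
cos(59 deg) = 0.5150
sin(59 deg) = 0.8572
R1*R2 = 0.5150 + 0.8572*e12


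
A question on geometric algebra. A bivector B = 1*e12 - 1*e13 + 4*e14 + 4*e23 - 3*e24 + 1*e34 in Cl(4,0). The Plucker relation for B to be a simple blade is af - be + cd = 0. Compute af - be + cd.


Plucker relation: af - be + cd
a*f = 1*1 = 1
b*e = (-1)*(-3) = 3
c*d = 4*4 = 16
af - be + cd = 1 - 3 + 16
= 14


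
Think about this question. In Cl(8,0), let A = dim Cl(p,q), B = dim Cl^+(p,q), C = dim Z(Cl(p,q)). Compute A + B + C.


n = 8 + 0 = 8
Total dim = 2^8 = 256
Even subalgebra dim = 2^7 = 128
n is even, so center dim = 1
Sum = 256 + 128 + 1 = 385


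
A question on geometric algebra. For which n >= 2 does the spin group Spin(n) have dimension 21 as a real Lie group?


dim Spin(n) = dim so(n) = n(n-1)/2.
Solve n(n-1)/2 = 21, i.e. n^2 - n - 42 = 0.
Discriminant = 1 + 8*21 = 169
n = (1 + sqrt(169))/2 = (1 + 13)/2 = 7


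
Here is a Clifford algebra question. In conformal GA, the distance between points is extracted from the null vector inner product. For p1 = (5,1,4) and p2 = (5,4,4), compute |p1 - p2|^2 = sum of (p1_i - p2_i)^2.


p1 - p2 = (0, -3, 0)
|p1 - p2|^2 = 0^2 + (-3)^2 + 0^2
= 0 + 9 + 0
= 9


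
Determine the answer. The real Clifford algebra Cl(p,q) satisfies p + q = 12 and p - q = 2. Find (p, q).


We need p + q = 12 and p - q = 2.
Adding: 2p = 12 + 2 = 14, so p = 7.
Then q = 12 - 7 = 5.
(p, q) = (7, 5)


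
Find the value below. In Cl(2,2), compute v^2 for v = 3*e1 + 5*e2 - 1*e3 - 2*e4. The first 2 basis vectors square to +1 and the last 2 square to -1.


v^2 = sum of c_i^2 * e_i^2
Positive signature terms (e_i^2 = +1): 3^2 + 5^2 = 34
Negative signature terms (e_j^2 = -1): (-1)^2 + (-2)^2 = 5
v^2 = 34 - 5 = 29


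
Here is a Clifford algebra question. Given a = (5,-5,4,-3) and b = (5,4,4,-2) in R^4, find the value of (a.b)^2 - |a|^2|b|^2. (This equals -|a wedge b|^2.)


a . b = 5*5 + (-5)*4 + 4*4 + (-3)*(-2)
= 25 + (-20) + 16 + 6 = 27
|a|^2 = 5^2 + (-5)^2 + 4^2 + (-3)^2 = 75
|b|^2 = 5^2 + 4^2 + 4^2 + (-2)^2 = 61
(a.b)^2 = 27^2 = 729
|a|^2 * |b|^2 = 75 * 61 = 4575
Result = 729 - 4575 = -3846


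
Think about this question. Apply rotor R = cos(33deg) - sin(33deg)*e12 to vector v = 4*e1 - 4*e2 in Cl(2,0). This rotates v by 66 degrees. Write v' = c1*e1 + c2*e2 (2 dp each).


Rotor R = cos(33deg) - sin(33deg)*e12
Rotation angle theta = 2 * 33 = 66 degrees
v' = R*v*~R rotates v by theta.
cos(66deg) = 0.4067, sin(66deg) = 0.9135
v'_1 = 4*cos(66deg) - (-4)*sin(66deg)
= 4*0.4067 - (-4)*0.9135
= 5.28
v'_2 = 4*sin(66deg) + (-4)*cos(66deg)
= 4*0.9135 + (-4)*0.4067
= 2.03
v' = 5.28*e1 + 2.03*e2


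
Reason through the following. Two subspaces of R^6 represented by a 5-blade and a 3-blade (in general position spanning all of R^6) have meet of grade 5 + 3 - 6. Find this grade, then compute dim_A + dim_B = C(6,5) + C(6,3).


Meet grade = grade(A) + grade(B) - n
= 5 + 3 - 6 = 2
C(6,5) = 6
C(6,3) = 20
dim_A + dim_B = 6 + 20 = 26


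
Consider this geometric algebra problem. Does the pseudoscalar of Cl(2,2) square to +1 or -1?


The pseudoscalar I = e1...e_n (product of all n generators) of Cl(p,q) satisfies I^2 = (-1)^(q + n(n-1)/2).
p = 2, q = 2, n = p + q = 4
n(n-1)/2 = 4 * 3 / 2 = 6
Exponent = q + n(n-1)/2 = 2 + 6 = 8
I^2 = (-1)^8 = +1


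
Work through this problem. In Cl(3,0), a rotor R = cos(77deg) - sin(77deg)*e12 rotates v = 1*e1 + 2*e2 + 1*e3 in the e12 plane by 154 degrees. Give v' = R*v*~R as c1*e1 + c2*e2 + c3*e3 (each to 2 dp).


Rotor R = cos(77deg) - sin(77deg)*e12
Rotation angle theta = 2 * 77 = 154 degrees in the e12 plane (e1 -> e2).
The component perpendicular to the plane (e3) is invariant: v'_3 = v3 = 1.00
cos(154deg) = -0.8988, sin(154deg) = 0.4384
v'_1 = v1*cos(theta) - v2*sin(theta) = 1*(-0.8988) - 2*0.4384 = -1.78
v'_2 = v1*sin(theta) + v2*cos(theta) = 1*0.4384 + 2*(-0.8988) = -1.36
v' = -1.78*e1 - 1.36*e2 + 1.00*e3


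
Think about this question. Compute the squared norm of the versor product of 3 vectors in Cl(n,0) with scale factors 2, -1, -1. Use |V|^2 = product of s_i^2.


Each vector v_i has |v_i|^2 = s_i^2
Squared scales: 2^2 = 4, (-1)^2 = 1, (-1)^2 = 1
|V|^2 = 4 * 1 * 1
= 4


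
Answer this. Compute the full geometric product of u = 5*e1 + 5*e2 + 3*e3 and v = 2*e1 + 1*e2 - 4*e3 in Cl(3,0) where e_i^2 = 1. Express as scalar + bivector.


In Cl(3,0): e_i^2 = 1, e_ie_j = -e_je_i for i != j.
Scalar part = u . v = 5*2 + 5*1 + 3*(-4)
= 10 + 5 + (-12) = 3
e12 coeff = 5*1 - 5*2 = 5 - 10 = -5
e13 coeff = 5*(-4) - 3*2 = -20 - 6 = -26
e23 coeff = 5*(-4) - 3*1 = -20 - 3 = -23
uv = 3 - 5*e12 - 26*e13 - 23*e23


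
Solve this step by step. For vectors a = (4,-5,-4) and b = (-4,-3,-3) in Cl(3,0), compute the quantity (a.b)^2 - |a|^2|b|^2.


a . b = 4*(-4) + (-5)*(-3) + (-4)*(-3)
= -16 + 15 + 12 = 11
|a|^2 = 4^2 + (-5)^2 + (-4)^2 = 57
|b|^2 = (-4)^2 + (-3)^2 + (-3)^2 = 34
(a.b)^2 = 11^2 = 121
|a|^2 * |b|^2 = 57 * 34 = 1938
Result = 121 - 1938 = -1817


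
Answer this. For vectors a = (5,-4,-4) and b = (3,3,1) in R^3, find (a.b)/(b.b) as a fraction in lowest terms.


Projection coefficient = (a . b) / (b . b)
a . b = 5*3 + (-4)*3 + (-4)*1
= 15 + (-12) + (-4) = -1
b . b = 3^2 + 3^2 + 1^2
= 9 + 9 + 1 = 19
Coefficient = -1/19
In lowest terms: -1/19


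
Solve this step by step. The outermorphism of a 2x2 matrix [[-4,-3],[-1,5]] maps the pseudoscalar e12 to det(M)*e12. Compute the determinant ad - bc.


The outermorphism of a linear map f sends e1^e2 to f(e1)^f(e2).
f(e1) = -4*e1 - 1*e2
f(e2) = -3*e1 + 5*e2
f(e1) ^ f(e2) = (-4*e1 - 1*e2) ^ (-3*e1 + 5*e2)
= (-4)*5*e12 + (-1)*(-3)*e21
= (-20 - 3)*e12
= -23*e12
Coefficient = -23


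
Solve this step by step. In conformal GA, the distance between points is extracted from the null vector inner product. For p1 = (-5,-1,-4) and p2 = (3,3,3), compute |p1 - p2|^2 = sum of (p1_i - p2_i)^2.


p1 - p2 = (-8, -4, -7)
|p1 - p2|^2 = (-8)^2 + (-4)^2 + (-7)^2
= 64 + 16 + 49
= 129


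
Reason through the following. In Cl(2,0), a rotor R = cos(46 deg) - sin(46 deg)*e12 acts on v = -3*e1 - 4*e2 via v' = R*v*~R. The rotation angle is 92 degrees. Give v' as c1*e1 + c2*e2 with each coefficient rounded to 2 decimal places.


Rotor R = cos(46deg) - sin(46deg)*e12
Rotation angle theta = 2 * 46 = 92 degrees
v' = R*v*~R rotates v by theta.
cos(92deg) = -0.0349, sin(92deg) = 0.9994
v'_1 = -3*cos(92deg) - (-4)*sin(92deg)
= -3*(-0.0349) - (-4)*0.9994
= 4.10
v'_2 = -3*sin(92deg) + (-4)*cos(92deg)
= -3*0.9994 + (-4)*(-0.0349)
= -2.86
v' = 4.10*e1 - 2.86*e2


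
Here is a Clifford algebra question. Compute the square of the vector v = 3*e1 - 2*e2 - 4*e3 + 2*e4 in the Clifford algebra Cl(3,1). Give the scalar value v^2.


v^2 = sum of c_i^2 * e_i^2
Positive signature terms (e_i^2 = +1): 3^2 + (-2)^2 + (-4)^2 = 29
Negative signature terms (e_j^2 = -1): 2^2 = 4
v^2 = 29 - 4 = 25


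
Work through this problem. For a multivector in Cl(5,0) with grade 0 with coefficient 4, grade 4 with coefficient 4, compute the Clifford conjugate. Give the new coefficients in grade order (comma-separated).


Clifford conjugate sign for grade k: (-1)^(k(k+1)/2)
Grade 0: (-1)^(0*1/2) = (-1)^0 = 1, coeff 4 -> 4
Grade 4: (-1)^(4*5/2) = (-1)^10 = 1, coeff 4 -> 4
Conjugated coefficients: 4, 4


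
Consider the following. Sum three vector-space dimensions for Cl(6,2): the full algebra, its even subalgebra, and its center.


n = 6 + 2 = 8
Total dim = 2^8 = 256
Even subalgebra dim = 2^7 = 128
n is even, so center dim = 1
Sum = 256 + 128 + 1 = 385


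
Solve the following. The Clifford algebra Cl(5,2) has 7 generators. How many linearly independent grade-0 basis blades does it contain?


Number of grade-k basis blades in Cl(p,q) with n = p + q is C(n, k).
n = 5 + 2 = 7
C(7, 0) = 7! / (0! * 7!)
= 5040 / (1 * 5040)
= 1


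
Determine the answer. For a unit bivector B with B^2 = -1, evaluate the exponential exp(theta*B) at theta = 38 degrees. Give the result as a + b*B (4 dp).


For a unit bivector B with B^2 = -1, the exponential series gives
e^(theta*B) = cos(theta) + sin(theta)*B (the GA analogue of Euler's formula).
theta = 38 degrees = 0.663225 rad
cos(38 deg) = 0.7880
sin(38 deg) = 0.6157
exp(theta*B) = 0.7880 + 0.6157*B


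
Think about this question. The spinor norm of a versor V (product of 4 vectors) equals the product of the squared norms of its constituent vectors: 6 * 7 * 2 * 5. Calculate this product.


Spinor norm N(V) = |v1|^2 * |v2|^2 * ... * |v4|^2
= 6 * 7 * 2 * 5
Running product: 6, 42, 84, 420
N(V) = 420


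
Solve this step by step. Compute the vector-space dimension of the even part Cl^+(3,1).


Even subalgebra dimension = 2^(n-1)
n = 3 + 1 = 4
2^(4 - 1) = 2^3 = 8
Verification: sum of C(4,k) for even k = 1 + 6 + 1 = 8
Result = 8


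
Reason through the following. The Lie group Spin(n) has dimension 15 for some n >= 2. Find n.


dim Spin(n) = dim so(n) = n(n-1)/2.
Solve n(n-1)/2 = 15, i.e. n^2 - n - 30 = 0.
Discriminant = 1 + 8*15 = 121
n = (1 + sqrt(121))/2 = (1 + 11)/2 = 6


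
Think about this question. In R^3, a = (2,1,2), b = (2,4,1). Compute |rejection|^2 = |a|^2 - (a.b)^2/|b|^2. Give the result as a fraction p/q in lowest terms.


|a|^2 = 2^2 + 1^2 + 2^2 = 9
|b|^2 = 2^2 + 4^2 + 1^2 = 21
a . b = 2*2 + 1*4 + 2*1 = 10
(a.b)^2 = 10^2 = 100
|rej|^2 = 9 - 100/21
= (189 - 100)/21
= 89/21
In lowest terms: 89/21


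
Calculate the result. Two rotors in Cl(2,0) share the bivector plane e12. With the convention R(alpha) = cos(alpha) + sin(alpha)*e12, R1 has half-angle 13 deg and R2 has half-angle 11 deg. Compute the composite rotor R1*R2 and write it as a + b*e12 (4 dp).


Same-plane rotors commute and their half-angles add:
R1*R2 = cos(a1 + a2) + sin(a1 + a2)*e12.
a1 + a2 = 13 + 11 = 24 deg
cos(24 deg) = 0.9135
sin(24 deg) = 0.4067
R1*R2 = 0.9135 + 0.4067*e12


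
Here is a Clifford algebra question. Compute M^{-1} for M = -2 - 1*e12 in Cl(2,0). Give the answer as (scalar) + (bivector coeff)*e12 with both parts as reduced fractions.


M = -2 - 1*e12, where e12^2 = -1.
Since M commutes with its reverse ~M = a - b*e12, M * ~M = a^2 - b^2*e12^2 = a^2 + b^2.
So M^{-1} = ~M / (a^2 + b^2) = (a - b*e12)/(a^2 + b^2).
a^2 + b^2 = 4 + 1 = 5
Scalar part = -2/5 = -2/5
Bivector coeff = 1/5 = 1/5
M^{-1} = -2/5 + 1/5*e12


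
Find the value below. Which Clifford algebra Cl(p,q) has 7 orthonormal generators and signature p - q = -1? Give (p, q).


We need p + q = 7 and p - q = -1.
Adding: 2p = 7 + (-1) = 6, so p = 3.
Then q = 7 - 3 = 4.
(p, q) = (3, 4)


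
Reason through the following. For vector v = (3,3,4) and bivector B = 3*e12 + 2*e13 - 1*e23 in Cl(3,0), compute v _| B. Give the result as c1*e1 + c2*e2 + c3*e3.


Left contraction v _| B = <vB>_1 (grade-1 part of the geometric product vB).
Using e1_|e12 = e2, e2_|e12 = -e1, e1_|e13 = e3, e3_|e13 = -e1, e2_|e23 = e3, e3_|e23 = -e2:
e1 coeff: -v2*b12 - v3*b13 = -(3)*(3) - (4)*(2) = -17
e2 coeff: v1*b12 - v3*b23 = (3)*(3) - (4)*(-1) = 13
e3 coeff: v1*b13 + v2*b23 = (3)*(2) + (3)*(-1) = 3
v _| B = -17*e1 + 13*e2 + 3*e3


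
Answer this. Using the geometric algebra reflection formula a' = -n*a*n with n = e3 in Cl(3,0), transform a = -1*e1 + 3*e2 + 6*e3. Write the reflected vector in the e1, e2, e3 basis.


Reflection formula: a' = -n*a*n, with n = e3 (unit vector, n^2 = 1).
For reflection through hyperplane perp to e3:
The component along e3 flips sign, others stay.
a = (-1, 3, 6)
a' = (-1, 3, -6)
a' = -1*e1 + 3*e2 - 6*e3


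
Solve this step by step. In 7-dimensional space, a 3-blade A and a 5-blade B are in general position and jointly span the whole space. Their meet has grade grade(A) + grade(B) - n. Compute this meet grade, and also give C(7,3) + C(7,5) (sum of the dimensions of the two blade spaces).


Meet grade = grade(A) + grade(B) - n
= 3 + 5 - 7 = 1
C(7,3) = 35
C(7,5) = 21
dim_A + dim_B = 35 + 21 = 56


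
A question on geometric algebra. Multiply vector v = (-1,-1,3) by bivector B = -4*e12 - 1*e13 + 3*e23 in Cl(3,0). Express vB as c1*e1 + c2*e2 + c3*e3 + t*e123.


vB has grade-1 (vector) and grade-3 (trivector) parts: vB = (v _| B) + (v ^ B).
Vector part <vB>_1:
  e1: -v2*b12 - v3*b13 = -(-1)*(-4) - (3)*(-1) = -1
  e2: v1*b12 - v3*b23 = (-1)*(-4) - (3)*(3) = -5
  e3: v1*b13 + v2*b23 = (-1)*(-1) + (-1)*(3) = -2
Trivector part <vB>_3:
  e123: v1*b23 - v2*b13 + v3*b12 = (-1)*(3) - (-1)*(-1) + (3)*(-4) = -16
vB = -1*e1 - 5*e2 - 2*e3 - 16*e123


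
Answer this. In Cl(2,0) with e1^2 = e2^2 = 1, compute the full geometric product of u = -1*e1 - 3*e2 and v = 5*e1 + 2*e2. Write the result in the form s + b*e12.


Expand: (-1*e1 - 3*e2)(5*e1 + 2*e2)
= (-1)*5*e1e1 + (-1)*2*e1e2 + (-3)*5*e2e1 + (-3)*2*e2e2
Using e1^2 = e2^2 = 1, e2e1 = -e1e2:
Scalar part s = (-1)*5 + (-3)*2 = -5 + (-6) = -11
Bivector part b = (-1)*2 - (-3)*5 = -2 - (-15) = 13
uv = -11 + 13*e12
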